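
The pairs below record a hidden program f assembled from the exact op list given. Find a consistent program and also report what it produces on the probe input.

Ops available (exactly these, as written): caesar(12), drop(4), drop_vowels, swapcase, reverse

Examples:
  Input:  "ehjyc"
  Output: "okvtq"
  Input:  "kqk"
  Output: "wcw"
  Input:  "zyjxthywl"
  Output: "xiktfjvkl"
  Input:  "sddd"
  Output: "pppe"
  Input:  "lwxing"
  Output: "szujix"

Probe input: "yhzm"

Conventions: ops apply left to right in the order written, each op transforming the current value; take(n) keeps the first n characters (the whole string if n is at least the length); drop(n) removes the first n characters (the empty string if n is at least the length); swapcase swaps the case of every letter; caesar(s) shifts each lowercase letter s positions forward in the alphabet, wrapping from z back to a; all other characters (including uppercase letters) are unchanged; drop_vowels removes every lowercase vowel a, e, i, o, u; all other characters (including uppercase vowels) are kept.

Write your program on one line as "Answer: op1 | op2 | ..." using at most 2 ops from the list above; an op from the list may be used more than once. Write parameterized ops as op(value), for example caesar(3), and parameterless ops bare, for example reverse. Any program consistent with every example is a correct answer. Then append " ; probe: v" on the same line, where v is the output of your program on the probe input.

caesar(12) | reverse ; probe: "yltk"

Check, running the answer program on each example:
  "ehjyc" -> "qtvko" -> "okvtq"
  "kqk" -> "wcw" -> "wcw"
  "zyjxthywl" -> "lkvjftkix" -> "xiktfjvkl"
  "sddd" -> "eppp" -> "pppe"
  "lwxing" -> "xijuzs" -> "szujix"
  probe: "yhzm" -> "ktly" -> "yltk"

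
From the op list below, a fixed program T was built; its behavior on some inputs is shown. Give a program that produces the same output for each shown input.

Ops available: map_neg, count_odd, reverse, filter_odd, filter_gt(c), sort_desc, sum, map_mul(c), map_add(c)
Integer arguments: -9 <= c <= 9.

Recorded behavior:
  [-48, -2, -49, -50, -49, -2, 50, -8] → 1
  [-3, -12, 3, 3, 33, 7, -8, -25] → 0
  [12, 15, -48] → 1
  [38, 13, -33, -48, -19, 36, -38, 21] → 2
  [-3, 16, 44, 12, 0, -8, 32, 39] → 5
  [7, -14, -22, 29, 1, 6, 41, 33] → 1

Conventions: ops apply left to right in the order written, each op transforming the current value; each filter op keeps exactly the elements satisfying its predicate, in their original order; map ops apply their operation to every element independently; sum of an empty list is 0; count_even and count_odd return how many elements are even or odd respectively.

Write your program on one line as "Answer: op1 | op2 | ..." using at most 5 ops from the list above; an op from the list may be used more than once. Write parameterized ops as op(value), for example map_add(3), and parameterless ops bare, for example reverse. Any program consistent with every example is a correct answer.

reverse | sort_desc | map_add(-7) | filter_gt(-8) | count_odd

Check, running the answer program on each example:
  [-48, -2, -49, -50, -49, -2, 50, -8] -> [-8, 50, -2, -49, -50, -49, -2, -48] -> [50, -2, -2, -8, -48, -49, -49, -50] -> [43, -9, -9, -15, -55, -56, -56, -57] -> [43] -> 1
  [-3, -12, 3, 3, 33, 7, -8, -25] -> [-25, -8, 7, 33, 3, 3, -12, -3] -> [33, 7, 3, 3, -3, -8, -12, -25] -> [26, 0, -4, -4, -10, -15, -19, -32] -> [26, 0, -4, -4] -> 0
  [12, 15, -48] -> [-48, 15, 12] -> [15, 12, -48] -> [8, 5, -55] -> [8, 5] -> 1
  [38, 13, -33, -48, -19, 36, -38, 21] -> [21, -38, 36, -19, -48, -33, 13, 38] -> [38, 36, 21, 13, -19, -33, -38, -48] -> [31, 29, 14, 6, -26, -40, -45, -55] -> [31, 29, 14, 6] -> 2
  [-3, 16, 44, 12, 0, -8, 32, 39] -> [39, 32, -8, 0, 12, 44, 16, -3] -> [44, 39, 32, 16, 12, 0, -3, -8] -> [37, 32, 25, 9, 5, -7, -10, -15] -> [37, 32, 25, 9, 5, -7] -> 5
  [7, -14, -22, 29, 1, 6, 41, 33] -> [33, 41, 6, 1, 29, -22, -14, 7] -> [41, 33, 29, 7, 6, 1, -14, -22] -> [34, 26, 22, 0, -1, -6, -21, -29] -> [34, 26, 22, 0, -1, -6] -> 1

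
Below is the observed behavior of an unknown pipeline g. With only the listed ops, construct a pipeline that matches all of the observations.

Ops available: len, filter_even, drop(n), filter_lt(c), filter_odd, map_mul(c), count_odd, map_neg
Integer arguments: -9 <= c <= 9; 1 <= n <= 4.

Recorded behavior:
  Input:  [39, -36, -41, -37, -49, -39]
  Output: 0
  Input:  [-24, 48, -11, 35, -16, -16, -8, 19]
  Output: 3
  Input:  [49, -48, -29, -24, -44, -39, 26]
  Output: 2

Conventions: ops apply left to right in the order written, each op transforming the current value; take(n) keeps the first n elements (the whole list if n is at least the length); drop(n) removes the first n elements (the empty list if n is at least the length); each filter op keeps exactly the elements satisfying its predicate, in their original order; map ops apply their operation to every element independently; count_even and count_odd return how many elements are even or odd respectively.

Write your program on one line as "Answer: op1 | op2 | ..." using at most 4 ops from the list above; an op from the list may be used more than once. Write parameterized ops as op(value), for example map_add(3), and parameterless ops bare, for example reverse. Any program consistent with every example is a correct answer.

map_mul(-7) | drop(4) | filter_even | len

Check, running the answer program on each example:
  [39, -36, -41, -37, -49, -39] -> [-273, 252, 287, 259, 343, 273] -> [343, 273] -> [] -> 0
  [-24, 48, -11, 35, -16, -16, -8, 19] -> [168, -336, 77, -245, 112, 112, 56, -133] -> [112, 112, 56, -133] -> [112, 112, 56] -> 3
  [49, -48, -29, -24, -44, -39, 26] -> [-343, 336, 203, 168, 308, 273, -182] -> [308, 273, -182] -> [308, -182] -> 2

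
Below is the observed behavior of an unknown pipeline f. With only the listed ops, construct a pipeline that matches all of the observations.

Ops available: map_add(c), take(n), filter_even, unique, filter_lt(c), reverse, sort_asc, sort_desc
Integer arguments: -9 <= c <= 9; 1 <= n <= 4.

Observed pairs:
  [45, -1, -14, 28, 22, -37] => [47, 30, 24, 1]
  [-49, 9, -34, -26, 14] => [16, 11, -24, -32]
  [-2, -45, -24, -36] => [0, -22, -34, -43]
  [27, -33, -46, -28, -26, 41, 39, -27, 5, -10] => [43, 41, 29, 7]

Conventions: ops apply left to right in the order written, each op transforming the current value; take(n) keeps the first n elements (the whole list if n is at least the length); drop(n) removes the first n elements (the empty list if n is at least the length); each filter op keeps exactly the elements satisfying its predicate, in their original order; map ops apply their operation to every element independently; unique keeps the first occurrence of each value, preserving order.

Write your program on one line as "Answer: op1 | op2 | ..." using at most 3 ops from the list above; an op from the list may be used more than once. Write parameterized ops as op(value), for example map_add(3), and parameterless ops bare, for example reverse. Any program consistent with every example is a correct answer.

sort_desc | take(4) | map_add(2)

Check, running the answer program on each example:
  [45, -1, -14, 28, 22, -37] -> [45, 28, 22, -1, -14, -37] -> [45, 28, 22, -1] -> [47, 30, 24, 1]
  [-49, 9, -34, -26, 14] -> [14, 9, -26, -34, -49] -> [14, 9, -26, -34] -> [16, 11, -24, -32]
  [-2, -45, -24, -36] -> [-2, -24, -36, -45] -> [-2, -24, -36, -45] -> [0, -22, -34, -43]
  [27, -33, -46, -28, -26, 41, 39, -27, 5, -10] -> [41, 39, 27, 5, -10, -26, -27, -28, -33, -46] -> [41, 39, 27, 5] -> [43, 41, 29, 7]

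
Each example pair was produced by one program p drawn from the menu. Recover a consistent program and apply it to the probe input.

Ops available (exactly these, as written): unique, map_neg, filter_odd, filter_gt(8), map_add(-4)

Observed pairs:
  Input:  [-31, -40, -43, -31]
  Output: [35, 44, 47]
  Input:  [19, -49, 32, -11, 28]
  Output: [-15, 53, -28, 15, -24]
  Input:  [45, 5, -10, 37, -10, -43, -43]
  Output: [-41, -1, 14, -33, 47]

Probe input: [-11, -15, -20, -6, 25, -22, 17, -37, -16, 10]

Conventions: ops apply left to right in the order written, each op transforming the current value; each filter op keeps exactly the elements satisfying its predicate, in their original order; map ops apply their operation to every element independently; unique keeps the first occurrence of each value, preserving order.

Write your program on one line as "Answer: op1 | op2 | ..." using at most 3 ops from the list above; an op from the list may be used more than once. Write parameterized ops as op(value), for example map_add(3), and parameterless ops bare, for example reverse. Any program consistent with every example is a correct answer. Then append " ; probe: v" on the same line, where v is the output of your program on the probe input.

map_add(-4) | map_neg | unique ; probe: [15, 19, 24, 10, -21, 26, -13, 41, 20, -6]

Check, running the answer program on each example:
  [-31, -40, -43, -31] -> [-35, -44, -47, -35] -> [35, 44, 47, 35] -> [35, 44, 47]
  [19, -49, 32, -11, 28] -> [15, -53, 28, -15, 24] -> [-15, 53, -28, 15, -24] -> [-15, 53, -28, 15, -24]
  [45, 5, -10, 37, -10, -43, -43] -> [41, 1, -14, 33, -14, -47, -47] -> [-41, -1, 14, -33, 14, 47, 47] -> [-41, -1, 14, -33, 47]
  probe: [-11, -15, -20, -6, 25, -22, 17, -37, -16, 10] -> [-15, -19, -24, -10, 21, -26, 13, -41, -20, 6] -> [15, 19, 24, 10, -21, 26, -13, 41, 20, -6] -> [15, 19, 24, 10, -21, 26, -13, 41, 20, -6]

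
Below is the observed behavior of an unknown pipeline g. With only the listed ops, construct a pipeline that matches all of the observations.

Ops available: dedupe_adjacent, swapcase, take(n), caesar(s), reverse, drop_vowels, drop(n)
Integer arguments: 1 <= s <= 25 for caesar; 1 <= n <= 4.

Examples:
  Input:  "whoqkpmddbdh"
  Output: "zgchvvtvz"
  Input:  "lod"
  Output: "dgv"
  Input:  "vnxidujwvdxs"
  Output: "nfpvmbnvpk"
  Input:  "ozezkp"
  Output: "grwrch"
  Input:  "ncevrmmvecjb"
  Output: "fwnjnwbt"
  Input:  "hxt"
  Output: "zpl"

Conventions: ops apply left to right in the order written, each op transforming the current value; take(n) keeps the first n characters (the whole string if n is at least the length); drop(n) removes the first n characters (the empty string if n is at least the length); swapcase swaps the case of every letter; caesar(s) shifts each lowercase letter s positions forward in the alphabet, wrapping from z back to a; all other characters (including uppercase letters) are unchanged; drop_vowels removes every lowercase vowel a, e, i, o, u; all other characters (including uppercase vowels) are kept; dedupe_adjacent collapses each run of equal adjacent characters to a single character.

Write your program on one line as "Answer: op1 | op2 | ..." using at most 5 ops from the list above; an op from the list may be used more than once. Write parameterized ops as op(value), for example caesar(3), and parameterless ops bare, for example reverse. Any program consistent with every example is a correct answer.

reverse | caesar(18) | reverse | drop_vowels

Check, running the answer program on each example:
  "whoqkpmddbdh" -> "hdbddmpkqohw" -> "zvtvvehcigzo" -> "ozgichevvtvz" -> "zgchvvtvz"
  "lod" -> "dol" -> "vgd" -> "dgv" -> "dgv"
  "vnxidujwvdxs" -> "sxdvwjudixnv" -> "kpvnobmvapfn" -> "nfpavmbonvpk" -> "nfpvmbnvpk"
  "ozezkp" -> "pkzezo" -> "hcrwrg" -> "grwrch" -> "grwrch"
  "ncevrmmvecjb" -> "bjcevmmrvecn" -> "tbuwneejnwuf" -> "fuwnjeenwubt" -> "fwnjnwbt"
  "hxt" -> "txh" -> "lpz" -> "zpl" -> "zpl"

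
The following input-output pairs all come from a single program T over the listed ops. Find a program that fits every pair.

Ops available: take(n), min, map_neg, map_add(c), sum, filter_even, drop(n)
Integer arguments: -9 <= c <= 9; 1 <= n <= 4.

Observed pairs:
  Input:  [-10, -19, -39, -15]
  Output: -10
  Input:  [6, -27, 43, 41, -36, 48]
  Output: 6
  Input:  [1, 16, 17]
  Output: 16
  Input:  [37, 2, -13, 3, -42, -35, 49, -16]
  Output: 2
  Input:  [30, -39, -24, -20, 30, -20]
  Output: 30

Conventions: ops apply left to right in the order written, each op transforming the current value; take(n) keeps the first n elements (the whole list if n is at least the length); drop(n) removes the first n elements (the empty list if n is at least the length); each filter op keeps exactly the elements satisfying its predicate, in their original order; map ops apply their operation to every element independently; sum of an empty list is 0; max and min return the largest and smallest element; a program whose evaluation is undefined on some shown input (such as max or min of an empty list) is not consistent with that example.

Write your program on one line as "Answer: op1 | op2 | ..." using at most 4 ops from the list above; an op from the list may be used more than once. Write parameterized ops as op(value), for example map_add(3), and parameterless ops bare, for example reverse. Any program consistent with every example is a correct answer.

filter_even | take(1) | sum

Check, running the answer program on each example:
  [-10, -19, -39, -15] -> [-10] -> [-10] -> -10
  [6, -27, 43, 41, -36, 48] -> [6, -36, 48] -> [6] -> 6
  [1, 16, 17] -> [16] -> [16] -> 16
  [37, 2, -13, 3, -42, -35, 49, -16] -> [2, -42, -16] -> [2] -> 2
  [30, -39, -24, -20, 30, -20] -> [30, -24, -20, 30, -20] -> [30] -> 30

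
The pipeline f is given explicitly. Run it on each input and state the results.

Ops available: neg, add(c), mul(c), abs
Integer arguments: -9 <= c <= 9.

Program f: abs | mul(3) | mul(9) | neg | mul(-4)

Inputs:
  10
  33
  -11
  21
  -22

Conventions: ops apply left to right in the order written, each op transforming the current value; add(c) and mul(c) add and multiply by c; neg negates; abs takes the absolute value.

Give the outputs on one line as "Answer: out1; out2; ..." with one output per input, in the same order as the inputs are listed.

Execution, op by op:
  10 -> 10 -> 30 -> 270 -> -270 -> 1080
  33 -> 33 -> 99 -> 891 -> -891 -> 3564
  -11 -> 11 -> 33 -> 297 -> -297 -> 1188
  21 -> 21 -> 63 -> 567 -> -567 -> 2268
  -22 -> 22 -> 66 -> 594 -> -594 -> 2376

1080; 3564; 1188; 2268; 2376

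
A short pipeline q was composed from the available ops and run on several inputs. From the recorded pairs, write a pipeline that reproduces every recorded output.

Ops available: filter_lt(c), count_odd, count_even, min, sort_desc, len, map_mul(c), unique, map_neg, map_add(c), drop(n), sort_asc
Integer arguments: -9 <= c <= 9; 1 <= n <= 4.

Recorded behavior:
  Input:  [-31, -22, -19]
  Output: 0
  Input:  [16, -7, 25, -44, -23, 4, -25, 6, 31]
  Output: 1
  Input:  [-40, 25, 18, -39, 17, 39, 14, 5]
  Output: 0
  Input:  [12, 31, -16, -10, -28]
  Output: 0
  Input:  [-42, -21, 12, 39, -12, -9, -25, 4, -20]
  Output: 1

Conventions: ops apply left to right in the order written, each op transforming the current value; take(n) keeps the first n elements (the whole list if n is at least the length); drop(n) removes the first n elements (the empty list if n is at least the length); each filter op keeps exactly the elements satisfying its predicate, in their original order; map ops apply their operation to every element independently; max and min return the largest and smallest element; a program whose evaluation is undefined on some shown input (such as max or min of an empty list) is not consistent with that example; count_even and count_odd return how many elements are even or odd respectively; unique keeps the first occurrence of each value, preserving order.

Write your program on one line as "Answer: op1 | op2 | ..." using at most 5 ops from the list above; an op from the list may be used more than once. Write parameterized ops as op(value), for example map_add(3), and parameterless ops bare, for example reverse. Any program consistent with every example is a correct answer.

sort_asc | drop(3) | filter_lt(0) | count_odd

Check, running the answer program on each example:
  [-31, -22, -19] -> [-31, -22, -19] -> [] -> [] -> 0
  [16, -7, 25, -44, -23, 4, -25, 6, 31] -> [-44, -25, -23, -7, 4, 6, 16, 25, 31] -> [-7, 4, 6, 16, 25, 31] -> [-7] -> 1
  [-40, 25, 18, -39, 17, 39, 14, 5] -> [-40, -39, 5, 14, 17, 18, 25, 39] -> [14, 17, 18, 25, 39] -> [] -> 0
  [12, 31, -16, -10, -28] -> [-28, -16, -10, 12, 31] -> [12, 31] -> [] -> 0
  [-42, -21, 12, 39, -12, -9, -25, 4, -20] -> [-42, -25, -21, -20, -12, -9, 4, 12, 39] -> [-20, -12, -9, 4, 12, 39] -> [-20, -12, -9] -> 1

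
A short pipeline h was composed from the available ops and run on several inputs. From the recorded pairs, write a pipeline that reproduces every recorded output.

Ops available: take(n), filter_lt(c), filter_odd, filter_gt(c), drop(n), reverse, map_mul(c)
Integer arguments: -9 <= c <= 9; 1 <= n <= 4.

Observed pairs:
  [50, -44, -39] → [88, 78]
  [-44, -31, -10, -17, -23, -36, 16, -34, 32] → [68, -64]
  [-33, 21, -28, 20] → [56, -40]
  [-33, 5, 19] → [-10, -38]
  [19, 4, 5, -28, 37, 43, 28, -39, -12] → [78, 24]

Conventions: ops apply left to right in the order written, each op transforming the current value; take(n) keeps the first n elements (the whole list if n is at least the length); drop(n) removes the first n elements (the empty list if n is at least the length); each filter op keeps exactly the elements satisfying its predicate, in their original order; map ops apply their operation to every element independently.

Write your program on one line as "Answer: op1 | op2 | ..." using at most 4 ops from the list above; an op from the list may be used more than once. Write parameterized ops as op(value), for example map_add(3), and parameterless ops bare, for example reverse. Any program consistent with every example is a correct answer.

reverse | map_mul(-2) | take(2) | reverse

Check, running the answer program on each example:
  [50, -44, -39] -> [-39, -44, 50] -> [78, 88, -100] -> [78, 88] -> [88, 78]
  [-44, -31, -10, -17, -23, -36, 16, -34, 32] -> [32, -34, 16, -36, -23, -17, -10, -31, -44] -> [-64, 68, -32, 72, 46, 34, 20, 62, 88] -> [-64, 68] -> [68, -64]
  [-33, 21, -28, 20] -> [20, -28, 21, -33] -> [-40, 56, -42, 66] -> [-40, 56] -> [56, -40]
  [-33, 5, 19] -> [19, 5, -33] -> [-38, -10, 66] -> [-38, -10] -> [-10, -38]
  [19, 4, 5, -28, 37, 43, 28, -39, -12] -> [-12, -39, 28, 43, 37, -28, 5, 4, 19] -> [24, 78, -56, -86, -74, 56, -10, -8, -38] -> [24, 78] -> [78, 24]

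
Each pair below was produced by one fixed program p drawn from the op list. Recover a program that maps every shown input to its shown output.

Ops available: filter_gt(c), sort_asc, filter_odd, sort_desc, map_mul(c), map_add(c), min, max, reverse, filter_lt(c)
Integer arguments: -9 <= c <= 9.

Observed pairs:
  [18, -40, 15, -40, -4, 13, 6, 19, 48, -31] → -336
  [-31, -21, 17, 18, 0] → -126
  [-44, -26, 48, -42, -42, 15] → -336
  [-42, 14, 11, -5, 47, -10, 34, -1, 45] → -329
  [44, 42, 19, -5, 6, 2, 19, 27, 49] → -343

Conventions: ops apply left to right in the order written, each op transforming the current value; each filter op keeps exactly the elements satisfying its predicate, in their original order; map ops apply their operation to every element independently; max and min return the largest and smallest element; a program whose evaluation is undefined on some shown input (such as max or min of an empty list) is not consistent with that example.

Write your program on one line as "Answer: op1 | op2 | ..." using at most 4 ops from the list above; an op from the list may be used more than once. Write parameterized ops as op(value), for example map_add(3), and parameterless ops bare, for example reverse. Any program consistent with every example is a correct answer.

map_mul(-7) | filter_lt(-1) | min

Check, running the answer program on each example:
  [18, -40, 15, -40, -4, 13, 6, 19, 48, -31] -> [-126, 280, -105, 280, 28, -91, -42, -133, -336, 217] -> [-126, -105, -91, -42, -133, -336] -> -336
  [-31, -21, 17, 18, 0] -> [217, 147, -119, -126, 0] -> [-119, -126] -> -126
  [-44, -26, 48, -42, -42, 15] -> [308, 182, -336, 294, 294, -105] -> [-336, -105] -> -336
  [-42, 14, 11, -5, 47, -10, 34, -1, 45] -> [294, -98, -77, 35, -329, 70, -238, 7, -315] -> [-98, -77, -329, -238, -315] -> -329
  [44, 42, 19, -5, 6, 2, 19, 27, 49] -> [-308, -294, -133, 35, -42, -14, -133, -189, -343] -> [-308, -294, -133, -42, -14, -133, -189, -343] -> -343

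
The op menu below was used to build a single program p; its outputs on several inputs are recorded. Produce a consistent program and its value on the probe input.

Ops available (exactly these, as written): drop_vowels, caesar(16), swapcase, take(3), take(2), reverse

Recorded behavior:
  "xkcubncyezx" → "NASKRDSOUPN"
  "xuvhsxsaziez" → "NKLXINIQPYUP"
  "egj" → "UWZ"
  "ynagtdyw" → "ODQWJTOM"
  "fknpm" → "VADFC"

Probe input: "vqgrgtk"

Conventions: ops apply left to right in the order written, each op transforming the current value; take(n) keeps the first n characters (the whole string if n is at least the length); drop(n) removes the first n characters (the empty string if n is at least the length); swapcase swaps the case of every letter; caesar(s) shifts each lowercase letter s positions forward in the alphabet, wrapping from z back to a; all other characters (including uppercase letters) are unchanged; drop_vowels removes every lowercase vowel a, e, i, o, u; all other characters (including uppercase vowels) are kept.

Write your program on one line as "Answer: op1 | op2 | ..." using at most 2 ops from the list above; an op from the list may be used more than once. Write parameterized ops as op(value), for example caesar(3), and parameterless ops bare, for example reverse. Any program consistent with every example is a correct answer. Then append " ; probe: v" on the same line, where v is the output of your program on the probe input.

caesar(16) | swapcase ; probe: "LGWHWJA"

Check, running the answer program on each example:
  "xkcubncyezx" -> "naskrdsoupn" -> "NASKRDSOUPN"
  "xuvhsxsaziez" -> "nklxiniqpyup" -> "NKLXINIQPYUP"
  "egj" -> "uwz" -> "UWZ"
  "ynagtdyw" -> "odqwjtom" -> "ODQWJTOM"
  "fknpm" -> "vadfc" -> "VADFC"
  probe: "vqgrgtk" -> "lgwhwja" -> "LGWHWJA"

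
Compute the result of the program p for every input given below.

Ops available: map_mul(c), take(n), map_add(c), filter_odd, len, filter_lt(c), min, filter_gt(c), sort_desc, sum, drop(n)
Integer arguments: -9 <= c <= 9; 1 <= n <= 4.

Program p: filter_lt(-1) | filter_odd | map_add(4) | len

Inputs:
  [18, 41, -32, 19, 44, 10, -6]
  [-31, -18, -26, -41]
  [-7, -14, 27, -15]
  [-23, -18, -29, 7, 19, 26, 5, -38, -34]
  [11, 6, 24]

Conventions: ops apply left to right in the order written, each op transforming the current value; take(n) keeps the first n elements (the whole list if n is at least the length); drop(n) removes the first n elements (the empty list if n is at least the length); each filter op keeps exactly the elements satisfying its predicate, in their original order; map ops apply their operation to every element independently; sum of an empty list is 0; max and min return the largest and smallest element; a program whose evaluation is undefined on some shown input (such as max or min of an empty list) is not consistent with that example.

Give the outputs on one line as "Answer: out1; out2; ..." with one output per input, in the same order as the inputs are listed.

0; 2; 2; 2; 0

Execution, op by op:
  [18, 41, -32, 19, 44, 10, -6] -> [-32, -6] -> [] -> [] -> 0
  [-31, -18, -26, -41] -> [-31, -18, -26, -41] -> [-31, -41] -> [-27, -37] -> 2
  [-7, -14, 27, -15] -> [-7, -14, -15] -> [-7, -15] -> [-3, -11] -> 2
  [-23, -18, -29, 7, 19, 26, 5, -38, -34] -> [-23, -18, -29, -38, -34] -> [-23, -29] -> [-19, -25] -> 2
  [11, 6, 24] -> [] -> [] -> [] -> 0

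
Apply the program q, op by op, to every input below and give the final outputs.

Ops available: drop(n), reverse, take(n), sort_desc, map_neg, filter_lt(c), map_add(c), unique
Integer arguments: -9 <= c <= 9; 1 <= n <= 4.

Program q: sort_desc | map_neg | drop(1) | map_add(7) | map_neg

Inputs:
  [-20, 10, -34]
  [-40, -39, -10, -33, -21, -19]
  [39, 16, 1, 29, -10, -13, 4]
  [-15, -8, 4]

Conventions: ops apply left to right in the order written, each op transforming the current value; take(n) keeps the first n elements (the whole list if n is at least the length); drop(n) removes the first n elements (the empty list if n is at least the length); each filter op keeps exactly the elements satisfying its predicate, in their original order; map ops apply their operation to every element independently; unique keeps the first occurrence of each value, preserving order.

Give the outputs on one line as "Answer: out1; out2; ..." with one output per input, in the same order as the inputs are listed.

[-27, -41]; [-26, -28, -40, -46, -47]; [22, 9, -3, -6, -17, -20]; [-15, -22]

Execution, op by op:
  [-20, 10, -34] -> [10, -20, -34] -> [-10, 20, 34] -> [20, 34] -> [27, 41] -> [-27, -41]
  [-40, -39, -10, -33, -21, -19] -> [-10, -19, -21, -33, -39, -40] -> [10, 19, 21, 33, 39, 40] -> [19, 21, 33, 39, 40] -> [26, 28, 40, 46, 47] -> [-26, -28, -40, -46, -47]
  [39, 16, 1, 29, -10, -13, 4] -> [39, 29, 16, 4, 1, -10, -13] -> [-39, -29, -16, -4, -1, 10, 13] -> [-29, -16, -4, -1, 10, 13] -> [-22, -9, 3, 6, 17, 20] -> [22, 9, -3, -6, -17, -20]
  [-15, -8, 4] -> [4, -8, -15] -> [-4, 8, 15] -> [8, 15] -> [15, 22] -> [-15, -22]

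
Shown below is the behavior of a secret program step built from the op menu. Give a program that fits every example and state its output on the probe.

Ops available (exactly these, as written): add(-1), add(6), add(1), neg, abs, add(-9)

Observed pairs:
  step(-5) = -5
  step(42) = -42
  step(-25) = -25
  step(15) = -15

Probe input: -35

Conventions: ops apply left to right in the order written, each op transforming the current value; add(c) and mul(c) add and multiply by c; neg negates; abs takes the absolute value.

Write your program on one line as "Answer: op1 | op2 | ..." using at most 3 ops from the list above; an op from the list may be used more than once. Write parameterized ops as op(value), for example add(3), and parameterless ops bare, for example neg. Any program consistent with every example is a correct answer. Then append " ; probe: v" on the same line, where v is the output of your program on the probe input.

neg | abs | neg ; probe: -35

Check, running the answer program on each example:
  -5 -> 5 -> 5 -> -5
  42 -> -42 -> 42 -> -42
  -25 -> 25 -> 25 -> -25
  15 -> -15 -> 15 -> -15
  probe: -35 -> 35 -> 35 -> -35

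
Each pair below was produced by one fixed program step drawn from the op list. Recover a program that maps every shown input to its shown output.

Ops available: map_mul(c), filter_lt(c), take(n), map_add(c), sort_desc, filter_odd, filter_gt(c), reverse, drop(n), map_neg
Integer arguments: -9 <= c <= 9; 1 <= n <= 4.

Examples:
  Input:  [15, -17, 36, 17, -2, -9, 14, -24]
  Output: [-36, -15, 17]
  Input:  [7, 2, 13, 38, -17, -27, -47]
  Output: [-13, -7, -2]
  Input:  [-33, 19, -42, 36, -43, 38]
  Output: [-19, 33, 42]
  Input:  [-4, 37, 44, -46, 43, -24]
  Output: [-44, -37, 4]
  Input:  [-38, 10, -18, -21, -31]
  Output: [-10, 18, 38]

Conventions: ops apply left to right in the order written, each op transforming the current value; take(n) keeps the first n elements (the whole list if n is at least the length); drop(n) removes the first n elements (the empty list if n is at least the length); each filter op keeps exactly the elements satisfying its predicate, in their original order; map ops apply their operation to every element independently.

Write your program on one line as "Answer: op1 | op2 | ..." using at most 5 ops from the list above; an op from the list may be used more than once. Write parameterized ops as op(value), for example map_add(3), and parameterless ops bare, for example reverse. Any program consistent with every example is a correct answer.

take(4) | take(3) | sort_desc | map_neg

Check, running the answer program on each example:
  [15, -17, 36, 17, -2, -9, 14, -24] -> [15, -17, 36, 17] -> [15, -17, 36] -> [36, 15, -17] -> [-36, -15, 17]
  [7, 2, 13, 38, -17, -27, -47] -> [7, 2, 13, 38] -> [7, 2, 13] -> [13, 7, 2] -> [-13, -7, -2]
  [-33, 19, -42, 36, -43, 38] -> [-33, 19, -42, 36] -> [-33, 19, -42] -> [19, -33, -42] -> [-19, 33, 42]
  [-4, 37, 44, -46, 43, -24] -> [-4, 37, 44, -46] -> [-4, 37, 44] -> [44, 37, -4] -> [-44, -37, 4]
  [-38, 10, -18, -21, -31] -> [-38, 10, -18, -21] -> [-38, 10, -18] -> [10, -18, -38] -> [-10, 18, 38]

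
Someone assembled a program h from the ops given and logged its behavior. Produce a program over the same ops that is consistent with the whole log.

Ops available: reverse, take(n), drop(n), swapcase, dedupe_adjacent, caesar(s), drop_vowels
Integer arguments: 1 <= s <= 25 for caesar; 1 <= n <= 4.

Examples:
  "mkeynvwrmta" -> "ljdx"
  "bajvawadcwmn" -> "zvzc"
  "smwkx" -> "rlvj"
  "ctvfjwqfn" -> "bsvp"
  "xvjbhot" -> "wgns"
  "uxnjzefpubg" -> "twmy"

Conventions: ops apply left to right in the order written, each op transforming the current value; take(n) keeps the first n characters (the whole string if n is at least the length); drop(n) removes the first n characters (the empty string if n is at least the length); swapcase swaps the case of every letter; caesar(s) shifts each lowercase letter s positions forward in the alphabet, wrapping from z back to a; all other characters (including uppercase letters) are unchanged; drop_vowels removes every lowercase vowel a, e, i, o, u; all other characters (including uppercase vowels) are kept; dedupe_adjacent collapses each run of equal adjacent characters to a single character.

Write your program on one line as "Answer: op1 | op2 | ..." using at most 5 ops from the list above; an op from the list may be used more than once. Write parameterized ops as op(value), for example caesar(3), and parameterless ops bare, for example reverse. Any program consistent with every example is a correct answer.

caesar(25) | drop_vowels | dedupe_adjacent | take(4)

Check, running the answer program on each example:
  "mkeynvwrmta" -> "ljdxmuvqlsz" -> "ljdxmvqlsz" -> "ljdxmvqlsz" -> "ljdx"
  "bajvawadcwmn" -> "aziuzvzcbvlm" -> "zzvzcbvlm" -> "zvzcbvlm" -> "zvzc"
  "smwkx" -> "rlvjw" -> "rlvjw" -> "rlvjw" -> "rlvj"
  "ctvfjwqfn" -> "bsueivpem" -> "bsvpm" -> "bsvpm" -> "bsvp"
  "xvjbhot" -> "wuiagns" -> "wgns" -> "wgns" -> "wgns"
  "uxnjzefpubg" -> "twmiydeotaf" -> "twmydtf" -> "twmydtf" -> "twmy"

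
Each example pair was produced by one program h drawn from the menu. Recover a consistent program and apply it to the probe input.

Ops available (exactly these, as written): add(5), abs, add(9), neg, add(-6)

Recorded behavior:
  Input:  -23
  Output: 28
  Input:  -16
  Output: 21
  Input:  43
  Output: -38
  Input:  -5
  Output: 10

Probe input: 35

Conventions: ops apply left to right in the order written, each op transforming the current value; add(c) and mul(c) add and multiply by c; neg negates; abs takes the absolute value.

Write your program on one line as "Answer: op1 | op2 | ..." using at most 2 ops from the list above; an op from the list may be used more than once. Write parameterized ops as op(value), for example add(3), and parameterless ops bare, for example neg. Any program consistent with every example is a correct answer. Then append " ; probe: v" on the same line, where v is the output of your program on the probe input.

neg | add(5) ; probe: -30

Check, running the answer program on each example:
  -23 -> 23 -> 28
  -16 -> 16 -> 21
  43 -> -43 -> -38
  -5 -> 5 -> 10
  probe: 35 -> -35 -> -30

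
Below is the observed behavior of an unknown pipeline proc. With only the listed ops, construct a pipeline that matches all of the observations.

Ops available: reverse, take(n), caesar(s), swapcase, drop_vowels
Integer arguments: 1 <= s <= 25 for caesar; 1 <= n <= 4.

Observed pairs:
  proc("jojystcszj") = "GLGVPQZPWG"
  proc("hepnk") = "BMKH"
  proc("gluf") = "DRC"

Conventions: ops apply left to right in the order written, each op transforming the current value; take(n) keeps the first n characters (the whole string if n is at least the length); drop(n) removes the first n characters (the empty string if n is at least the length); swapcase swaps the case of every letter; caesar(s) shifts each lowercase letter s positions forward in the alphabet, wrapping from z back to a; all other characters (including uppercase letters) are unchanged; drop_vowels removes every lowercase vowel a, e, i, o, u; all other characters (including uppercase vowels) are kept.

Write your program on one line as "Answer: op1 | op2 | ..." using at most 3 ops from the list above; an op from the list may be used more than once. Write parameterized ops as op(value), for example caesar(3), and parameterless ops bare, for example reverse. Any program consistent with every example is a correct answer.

caesar(23) | drop_vowels | swapcase

Check, running the answer program on each example:
  "jojystcszj" -> "glgvpqzpwg" -> "glgvpqzpwg" -> "GLGVPQZPWG"
  "hepnk" -> "ebmkh" -> "bmkh" -> "BMKH"
  "gluf" -> "dirc" -> "drc" -> "DRC"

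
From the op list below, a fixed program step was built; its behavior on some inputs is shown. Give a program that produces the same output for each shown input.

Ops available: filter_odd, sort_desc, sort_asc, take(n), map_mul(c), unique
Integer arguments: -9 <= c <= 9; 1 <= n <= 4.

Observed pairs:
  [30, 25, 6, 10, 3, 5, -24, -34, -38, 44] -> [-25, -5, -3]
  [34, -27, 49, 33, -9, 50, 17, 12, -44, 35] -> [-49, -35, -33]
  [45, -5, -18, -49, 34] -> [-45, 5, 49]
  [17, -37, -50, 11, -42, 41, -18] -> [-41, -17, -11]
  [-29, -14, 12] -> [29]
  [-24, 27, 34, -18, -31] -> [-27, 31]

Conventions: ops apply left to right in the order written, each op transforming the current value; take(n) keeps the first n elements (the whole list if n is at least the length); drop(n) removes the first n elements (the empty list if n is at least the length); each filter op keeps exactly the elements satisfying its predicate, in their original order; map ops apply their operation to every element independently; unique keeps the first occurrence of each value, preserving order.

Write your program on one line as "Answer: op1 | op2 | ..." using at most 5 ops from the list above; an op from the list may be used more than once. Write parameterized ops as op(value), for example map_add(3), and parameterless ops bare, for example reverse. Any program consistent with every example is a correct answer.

sort_asc | sort_desc | filter_odd | take(3) | map_mul(-1)

Check, running the answer program on each example:
  [30, 25, 6, 10, 3, 5, -24, -34, -38, 44] -> [-38, -34, -24, 3, 5, 6, 10, 25, 30, 44] -> [44, 30, 25, 10, 6, 5, 3, -24, -34, -38] -> [25, 5, 3] -> [25, 5, 3] -> [-25, -5, -3]
  [34, -27, 49, 33, -9, 50, 17, 12, -44, 35] -> [-44, -27, -9, 12, 17, 33, 34, 35, 49, 50] -> [50, 49, 35, 34, 33, 17, 12, -9, -27, -44] -> [49, 35, 33, 17, -9, -27] -> [49, 35, 33] -> [-49, -35, -33]
  [45, -5, -18, -49, 34] -> [-49, -18, -5, 34, 45] -> [45, 34, -5, -18, -49] -> [45, -5, -49] -> [45, -5, -49] -> [-45, 5, 49]
  [17, -37, -50, 11, -42, 41, -18] -> [-50, -42, -37, -18, 11, 17, 41] -> [41, 17, 11, -18, -37, -42, -50] -> [41, 17, 11, -37] -> [41, 17, 11] -> [-41, -17, -11]
  [-29, -14, 12] -> [-29, -14, 12] -> [12, -14, -29] -> [-29] -> [-29] -> [29]
  [-24, 27, 34, -18, -31] -> [-31, -24, -18, 27, 34] -> [34, 27, -18, -24, -31] -> [27, -31] -> [27, -31] -> [-27, 31]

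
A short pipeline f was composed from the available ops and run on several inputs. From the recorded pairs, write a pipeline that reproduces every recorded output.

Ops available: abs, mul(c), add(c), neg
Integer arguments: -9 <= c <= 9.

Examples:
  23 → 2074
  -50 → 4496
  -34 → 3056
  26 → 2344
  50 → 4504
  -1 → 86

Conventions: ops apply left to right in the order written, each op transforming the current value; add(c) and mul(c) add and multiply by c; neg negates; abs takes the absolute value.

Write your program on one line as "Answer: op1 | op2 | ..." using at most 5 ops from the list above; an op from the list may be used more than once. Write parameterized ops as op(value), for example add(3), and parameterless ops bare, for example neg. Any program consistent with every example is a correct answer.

mul(-5) | mul(9) | mul(-2) | add(4) | abs

Check, running the answer program on each example:
  23 -> -115 -> -1035 -> 2070 -> 2074 -> 2074
  -50 -> 250 -> 2250 -> -4500 -> -4496 -> 4496
  -34 -> 170 -> 1530 -> -3060 -> -3056 -> 3056
  26 -> -130 -> -1170 -> 2340 -> 2344 -> 2344
  50 -> -250 -> -2250 -> 4500 -> 4504 -> 4504
  -1 -> 5 -> 45 -> -90 -> -86 -> 86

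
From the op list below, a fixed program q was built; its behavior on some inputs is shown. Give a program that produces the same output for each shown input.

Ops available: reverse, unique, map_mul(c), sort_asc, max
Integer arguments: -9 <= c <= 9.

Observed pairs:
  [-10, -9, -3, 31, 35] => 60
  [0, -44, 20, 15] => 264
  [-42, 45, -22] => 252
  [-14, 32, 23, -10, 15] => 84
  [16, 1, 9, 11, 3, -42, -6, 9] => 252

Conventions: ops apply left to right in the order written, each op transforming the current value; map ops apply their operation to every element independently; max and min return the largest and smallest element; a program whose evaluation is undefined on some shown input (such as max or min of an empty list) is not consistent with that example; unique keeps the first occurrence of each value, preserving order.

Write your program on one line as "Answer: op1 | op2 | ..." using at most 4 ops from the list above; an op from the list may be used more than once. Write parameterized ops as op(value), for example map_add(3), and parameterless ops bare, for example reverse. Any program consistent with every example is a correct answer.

unique | map_mul(-6) | max

Check, running the answer program on each example:
  [-10, -9, -3, 31, 35] -> [-10, -9, -3, 31, 35] -> [60, 54, 18, -186, -210] -> 60
  [0, -44, 20, 15] -> [0, -44, 20, 15] -> [0, 264, -120, -90] -> 264
  [-42, 45, -22] -> [-42, 45, -22] -> [252, -270, 132] -> 252
  [-14, 32, 23, -10, 15] -> [-14, 32, 23, -10, 15] -> [84, -192, -138, 60, -90] -> 84
  [16, 1, 9, 11, 3, -42, -6, 9] -> [16, 1, 9, 11, 3, -42, -6] -> [-96, -6, -54, -66, -18, 252, 36] -> 252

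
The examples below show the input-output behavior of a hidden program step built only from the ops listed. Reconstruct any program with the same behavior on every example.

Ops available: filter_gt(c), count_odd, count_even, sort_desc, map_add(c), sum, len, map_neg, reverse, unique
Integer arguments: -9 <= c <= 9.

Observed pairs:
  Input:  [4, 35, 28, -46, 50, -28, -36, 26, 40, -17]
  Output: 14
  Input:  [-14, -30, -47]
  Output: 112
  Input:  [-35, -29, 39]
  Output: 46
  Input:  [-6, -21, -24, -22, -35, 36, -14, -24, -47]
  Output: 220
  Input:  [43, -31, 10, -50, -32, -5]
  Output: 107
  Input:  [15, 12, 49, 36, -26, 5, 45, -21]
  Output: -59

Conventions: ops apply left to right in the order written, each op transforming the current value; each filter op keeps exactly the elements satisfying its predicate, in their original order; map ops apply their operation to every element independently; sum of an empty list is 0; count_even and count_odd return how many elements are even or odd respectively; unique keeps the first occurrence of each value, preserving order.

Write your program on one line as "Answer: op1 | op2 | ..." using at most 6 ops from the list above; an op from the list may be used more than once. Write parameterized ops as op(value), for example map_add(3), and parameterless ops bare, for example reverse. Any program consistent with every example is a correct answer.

map_add(1) | map_add(-8) | map_neg | sort_desc | sum

Check, running the answer program on each example:
  [4, 35, 28, -46, 50, -28, -36, 26, 40, -17] -> [5, 36, 29, -45, 51, -27, -35, 27, 41, -16] -> [-3, 28, 21, -53, 43, -35, -43, 19, 33, -24] -> [3, -28, -21, 53, -43, 35, 43, -19, -33, 24] -> [53, 43, 35, 24, 3, -19, -21, -28, -33, -43] -> 14
  [-14, -30, -47] -> [-13, -29, -46] -> [-21, -37, -54] -> [21, 37, 54] -> [54, 37, 21] -> 112
  [-35, -29, 39] -> [-34, -28, 40] -> [-42, -36, 32] -> [42, 36, -32] -> [42, 36, -32] -> 46
  [-6, -21, -24, -22, -35, 36, -14, -24, -47] -> [-5, -20, -23, -21, -34, 37, -13, -23, -46] -> [-13, -28, -31, -29, -42, 29, -21, -31, -54] -> [13, 28, 31, 29, 42, -29, 21, 31, 54] -> [54, 42, 31, 31, 29, 28, 21, 13, -29] -> 220
  [43, -31, 10, -50, -32, -5] -> [44, -30, 11, -49, -31, -4] -> [36, -38, 3, -57, -39, -12] -> [-36, 38, -3, 57, 39, 12] -> [57, 39, 38, 12, -3, -36] -> 107
  [15, 12, 49, 36, -26, 5, 45, -21] -> [16, 13, 50, 37, -25, 6, 46, -20] -> [8, 5, 42, 29, -33, -2, 38, -28] -> [-8, -5, -42, -29, 33, 2, -38, 28] -> [33, 28, 2, -5, -8, -29, -38, -42] -> -59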